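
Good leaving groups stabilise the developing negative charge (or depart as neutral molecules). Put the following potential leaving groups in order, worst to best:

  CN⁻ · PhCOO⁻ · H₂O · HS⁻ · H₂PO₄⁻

Rank by basicity of the departing species: weakest base leaves most easily.
H₂O: pKₐ(H₃O⁺) ≈ -1.7
H₂PO₄⁻: pKₐ(H₃PO₄) ≈ 2.1 — moderate base; biological leaving group after further activation
PhCOO⁻: pKₐ(C₆H₅COOH) ≈ 4.2
HS⁻: pKₐ(H₂S) ≈ 7 — larger and more polarisable than the oxygen analogue
CN⁻: pKₐ(HCN) ≈ 9.2 — sp carbon stabilises the charge somewhat, but still a poor LG
Listed from poorest to best leaving group as asked.

CN⁻ < HS⁻ < PhCOO⁻ < H₂PO₄⁻ < H₂O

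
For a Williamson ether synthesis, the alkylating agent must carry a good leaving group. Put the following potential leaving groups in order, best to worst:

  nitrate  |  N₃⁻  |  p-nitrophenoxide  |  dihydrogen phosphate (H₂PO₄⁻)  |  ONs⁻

ONs⁻ > nitrate > dihydrogen phosphate (H₂PO₄⁻) > N₃⁻ > p-nitrophenoxide

A good leaving group is a weak base: the lower the pKₐ of its conjugate acid, the more readily it departs.
ONs⁻: pKₐ(p-O₂NC₆H₄SO₃H) ≈ -3.5
nitrate: pKₐ(HNO₃) ≈ -1.3
dihydrogen phosphate (H₂PO₄⁻): pKₐ(H₃PO₄) ≈ 2.1
N₃⁻: pKₐ(HN₃) ≈ 4.7
p-nitrophenoxide: pKₐ(p-nitrophenol) ≈ 7.2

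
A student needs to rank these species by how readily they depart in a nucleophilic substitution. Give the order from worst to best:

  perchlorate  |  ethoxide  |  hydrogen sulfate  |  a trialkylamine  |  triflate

ethoxide < a trialkylamine < hydrogen sulfate < perchlorate < triflate

A good leaving group is a weak base: the lower the pKₐ of its conjugate acid, the more readily it departs.
triflate: pKₐ(CF₃SO₃H (triflic acid)) ≈ -14
perchlorate: pKₐ(HClO₄) ≈ -10
hydrogen sulfate: pKₐ(H₂SO₄) ≈ -3
a trialkylamine: pKₐ(R'₃NH⁺) ≈ 10.7
ethoxide: pKₐ(CH₃CH₂OH) ≈ 16
Reversing gives the worst-to-best order requested.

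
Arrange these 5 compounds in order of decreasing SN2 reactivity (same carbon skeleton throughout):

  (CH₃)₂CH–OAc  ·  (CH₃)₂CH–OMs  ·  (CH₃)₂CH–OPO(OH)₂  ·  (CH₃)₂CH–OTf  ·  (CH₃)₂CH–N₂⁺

(CH₃)₂CH–N₂⁺ > (CH₃)₂CH–OTf > (CH₃)₂CH–OMs > (CH₃)₂CH–OPO(OH)₂ > (CH₃)₂CH–OAc

With the same alkyl group throughout, only the leaving group differentiates the rates.
Rank by basicity of the departing species: weakest base leaves most easily.
(CH₃)₂CH–N₂⁺ loses N₂: no meaningful conjugate acid; N₂ departs as an exceptionally stable neutral molecule
(CH₃)₂CH–OTf loses OTf⁻: pKₐ(CF₃SO₃H (triflic acid)) ≈ -14
(CH₃)₂CH–OMs loses OMs⁻: pKₐ(CH₃SO₃H (MsOH)) ≈ -1.9
(CH₃)₂CH–OPO(OH)₂ loses H₂PO₄⁻: pKₐ(H₃PO₄) ≈ 2.1
(CH₃)₂CH–OAc loses AcO⁻: pKₐ(CH₃COOH) ≈ 4.8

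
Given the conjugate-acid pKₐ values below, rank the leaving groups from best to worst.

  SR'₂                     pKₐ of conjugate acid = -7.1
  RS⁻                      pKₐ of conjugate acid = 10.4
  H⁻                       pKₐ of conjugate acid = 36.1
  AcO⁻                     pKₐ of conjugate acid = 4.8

Lower conjugate-acid pKₐ ⇒ weaker base ⇒ better leaving group.
Sorting by the given values: SR'₂ (-7.1), AcO⁻ (4.8), RS⁻ (10.4), H⁻ (36.1).

SR'₂ > AcO⁻ > RS⁻ > H⁻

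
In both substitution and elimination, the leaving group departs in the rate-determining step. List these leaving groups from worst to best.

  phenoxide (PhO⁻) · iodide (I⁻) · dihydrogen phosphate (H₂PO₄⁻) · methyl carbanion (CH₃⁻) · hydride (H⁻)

methyl carbanion (CH₃⁻) < hydride (H⁻) < phenoxide (PhO⁻) < dihydrogen phosphate (H₂PO₄⁻) < iodide (I⁻)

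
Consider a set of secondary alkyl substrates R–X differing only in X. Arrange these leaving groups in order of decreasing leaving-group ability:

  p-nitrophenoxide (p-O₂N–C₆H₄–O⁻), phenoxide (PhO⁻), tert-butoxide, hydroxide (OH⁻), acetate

acetate > p-nitrophenoxide (p-O₂N–C₆H₄–O⁻) > phenoxide (PhO⁻) > hydroxide (OH⁻) > tert-butoxide

Rank by basicity of the departing species: weakest base leaves most easily.
acetate: pKₐ(CH₃COOH) ≈ 4.8
p-nitrophenoxide (p-O₂N–C₆H₄–O⁻): pKₐ(p-nitrophenol) ≈ 7.2
phenoxide (PhO⁻): pKₐ(C₆H₅OH (phenol)) ≈ 10
hydroxide (OH⁻): pKₐ(H₂O) ≈ 15.7
tert-butoxide: pKₐ(t-BuOH) ≈ 18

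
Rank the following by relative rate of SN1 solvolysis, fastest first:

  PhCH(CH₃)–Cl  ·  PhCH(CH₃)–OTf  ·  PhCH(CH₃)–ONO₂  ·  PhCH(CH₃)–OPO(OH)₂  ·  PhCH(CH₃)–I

Identical carbon frameworks mean the comparison reduces to leaving-group quality.
A good leaving group is a weak base: the lower the pKₐ of its conjugate acid, the more readily it departs.
PhCH(CH₃)–OTf loses OTf⁻: pKₐ(CF₃SO₃H (triflic acid)) ≈ -14
PhCH(CH₃)–I loses I⁻: pKₐ(HI) ≈ -10
PhCH(CH₃)–Cl loses Cl⁻: pKₐ(HCl) ≈ -7
PhCH(CH₃)–ONO₂ loses NO₃⁻: pKₐ(HNO₃) ≈ -1.3
PhCH(CH₃)–OPO(OH)₂ loses H₂PO₄⁻: pKₐ(H₃PO₄) ≈ 2.1

PhCH(CH₃)–OTf > PhCH(CH₃)–I > PhCH(CH₃)–Cl > PhCH(CH₃)–ONO₂ > PhCH(CH₃)–OPO(OH)₂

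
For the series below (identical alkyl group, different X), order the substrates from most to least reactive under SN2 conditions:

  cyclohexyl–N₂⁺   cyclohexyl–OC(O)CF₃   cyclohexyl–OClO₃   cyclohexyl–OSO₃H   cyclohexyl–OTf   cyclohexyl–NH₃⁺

With the same alkyl group throughout, only the leaving group differentiates the rates.
The more stable X⁻ (or X) is on its own — i.e. the weaker a base it is — the better a leaving group it makes.
cyclohexyl–N₂⁺ loses N₂: no meaningful conjugate acid; N₂ departs as an exceptionally stable neutral molecule
cyclohexyl–OTf loses OTf⁻: pKₐ(CF₃SO₃H (triflic acid)) ≈ -14
cyclohexyl–OClO₃ loses ClO₄⁻: pKₐ(HClO₄) ≈ -10
cyclohexyl–OSO₃H loses HSO₄⁻: pKₐ(H₂SO₄) ≈ -3
cyclohexyl–OC(O)CF₃ loses CF₃COO⁻: pKₐ(CF₃COOH) ≈ 0.2
cyclohexyl–NH₃⁺ loses NH₃: pKₐ(NH₄⁺) ≈ 9.2

cyclohexyl–N₂⁺ > cyclohexyl–OTf > cyclohexyl–OClO₃ > cyclohexyl–OSO₃H > cyclohexyl–OC(O)CF₃ > cyclohexyl–NH₃⁺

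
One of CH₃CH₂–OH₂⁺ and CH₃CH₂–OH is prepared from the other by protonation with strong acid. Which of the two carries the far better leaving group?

CH₃CH₂–OH₂⁺

From CH₃CH₂–OH the departing group would be OH⁻ (pKₐ(H₂O) ≈ 15.7). Strong base; essentially never leaves without prior activation.
From CH₃CH₂–OH₂⁺ the leaving group is H₂O (pKₐ(H₃O⁺) ≈ -1.7). Neutral; leaves from a protonated alcohol (R–OH₂⁺).
Protonation with strong acid works by converting the leaving group from hydroxide to neutral water, making CH₃CH₂–OH₂⁺ enormously more reactive.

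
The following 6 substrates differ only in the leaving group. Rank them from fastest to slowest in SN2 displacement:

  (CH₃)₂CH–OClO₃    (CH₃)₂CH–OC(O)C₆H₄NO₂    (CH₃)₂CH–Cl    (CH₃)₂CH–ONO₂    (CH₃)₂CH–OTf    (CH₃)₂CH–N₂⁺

The skeletons are identical, so relative rate is governed entirely by leaving-group ability.
A good leaving group is a weak base: the lower the pKₐ of its conjugate acid, the more readily it departs.
(CH₃)₂CH–N₂⁺ loses N₂: no meaningful conjugate acid; N₂ departs as an exceptionally stable neutral molecule
(CH₃)₂CH–OTf loses OTf⁻: pKₐ(CF₃SO₃H (triflic acid)) ≈ -14
(CH₃)₂CH–OClO₃ loses ClO₄⁻: pKₐ(HClO₄) ≈ -10
(CH₃)₂CH–Cl loses Cl⁻: pKₐ(HCl) ≈ -7
(CH₃)₂CH–ONO₂ loses NO₃⁻: pKₐ(HNO₃) ≈ -1.3
(CH₃)₂CH–OC(O)C₆H₄NO₂ loses p-O₂N–C₆H₄–COO⁻: pKₐ(p-nitrobenzoic acid) ≈ 3.4

(CH₃)₂CH–N₂⁺ > (CH₃)₂CH–OTf > (CH₃)₂CH–OClO₃ > (CH₃)₂CH–Cl > (CH₃)₂CH–ONO₂ > (CH₃)₂CH–OC(O)C₆H₄NO₂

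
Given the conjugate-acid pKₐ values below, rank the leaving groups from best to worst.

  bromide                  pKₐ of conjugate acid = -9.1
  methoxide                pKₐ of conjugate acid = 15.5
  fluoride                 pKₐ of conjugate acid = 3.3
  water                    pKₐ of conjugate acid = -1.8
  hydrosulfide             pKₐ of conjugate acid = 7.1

bromide > water > fluoride > hydrosulfide > methoxide

Lower conjugate-acid pKₐ ⇒ weaker base ⇒ better leaving group.
Sorting by the given values: bromide (-9.1), water (-1.8), fluoride (3.3), hydrosulfide (7.1), methoxide (15.5).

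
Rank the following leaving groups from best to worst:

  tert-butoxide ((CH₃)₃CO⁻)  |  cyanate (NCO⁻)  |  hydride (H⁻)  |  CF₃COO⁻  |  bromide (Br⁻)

bromide (Br⁻) > CF₃COO⁻ > cyanate (NCO⁻) > tert-butoxide ((CH₃)₃CO⁻) > hydride (H⁻)

bromide (Br⁻): pKₐ(HBr) ≈ -9
CF₃COO⁻: pKₐ(CF₃COOH) ≈ 0.2
cyanate (NCO⁻): pKₐ(HOCN) ≈ 3.5
tert-butoxide ((CH₃)₃CO⁻): pKₐ(t-BuOH) ≈ 18
hydride (H⁻): pKₐ(H₂) ≈ 36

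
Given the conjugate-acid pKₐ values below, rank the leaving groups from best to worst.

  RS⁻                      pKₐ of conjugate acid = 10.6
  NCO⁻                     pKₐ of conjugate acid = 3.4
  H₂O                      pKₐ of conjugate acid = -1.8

H₂O > NCO⁻ > RS⁻

Lower conjugate-acid pKₐ ⇒ weaker base ⇒ better leaving group.
Sorting by the given values: H₂O (-1.8), NCO⁻ (3.4), RS⁻ (10.6).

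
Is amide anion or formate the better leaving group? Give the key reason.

formate

formate is the better leaving group.
pKₐ(HCOOH) ≈ 3.8 versus pKₐ(NH₃) ≈ 38: formate is the much weaker base.
Resonance-stabilised carboxylate.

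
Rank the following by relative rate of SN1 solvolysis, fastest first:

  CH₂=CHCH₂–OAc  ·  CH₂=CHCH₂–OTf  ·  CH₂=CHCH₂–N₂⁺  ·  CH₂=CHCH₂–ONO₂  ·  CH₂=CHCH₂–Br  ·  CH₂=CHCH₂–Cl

Identical carbon frameworks mean the comparison reduces to leaving-group quality.
The more stable X⁻ (or X) is on its own — i.e. the weaker a base it is — the better a leaving group it makes.
CH₂=CHCH₂–N₂⁺ loses N₂: no meaningful conjugate acid; N₂ departs as an exceptionally stable neutral molecule
CH₂=CHCH₂–OTf loses OTf⁻: pKₐ(CF₃SO₃H (triflic acid)) ≈ -14
CH₂=CHCH₂–Br loses Br⁻: pKₐ(HBr) ≈ -9
CH₂=CHCH₂–Cl loses Cl⁻: pKₐ(HCl) ≈ -7
CH₂=CHCH₂–ONO₂ loses NO₃⁻: pKₐ(HNO₃) ≈ -1.3
CH₂=CHCH₂–OAc loses AcO⁻: pKₐ(CH₃COOH) ≈ 4.8

CH₂=CHCH₂–N₂⁺ > CH₂=CHCH₂–OTf > CH₂=CHCH₂–Br > CH₂=CHCH₂–Cl > CH₂=CHCH₂–ONO₂ > CH₂=CHCH₂–OAc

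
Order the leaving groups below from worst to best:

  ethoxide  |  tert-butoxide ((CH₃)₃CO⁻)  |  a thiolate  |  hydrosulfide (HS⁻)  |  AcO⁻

tert-butoxide ((CH₃)₃CO⁻) < ethoxide < a thiolate < hydrosulfide (HS⁻) < AcO⁻

A good leaving group is a weak base: the lower the pKₐ of its conjugate acid, the more readily it departs.
AcO⁻: pKₐ(CH₃COOH) ≈ 4.8
hydrosulfide (HS⁻): pKₐ(H₂S) ≈ 7
a thiolate: pKₐ(RSH (a thiol)) ≈ 10.5
ethoxide: pKₐ(CH₃CH₂OH) ≈ 16
tert-butoxide ((CH₃)₃CO⁻): pKₐ(t-BuOH) ≈ 18
Reversing gives the worst-to-best order requested.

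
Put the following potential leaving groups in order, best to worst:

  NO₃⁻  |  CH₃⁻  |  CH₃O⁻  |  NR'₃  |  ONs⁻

The more stable X⁻ (or X) is on its own — i.e. the weaker a base it is — the better a leaving group it makes.
ONs⁻: pKₐ(p-O₂NC₆H₄SO₃H) ≈ -3.5
NO₃⁻: pKₐ(HNO₃) ≈ -1.3
NR'₃: pKₐ(R'₃NH⁺) ≈ 10.7
CH₃O⁻: pKₐ(CH₃OH) ≈ 15.5
CH₃⁻: pKₐ(CH₄) ≈ 48

ONs⁻ > NO₃⁻ > NR'₃ > CH₃O⁻ > CH₃⁻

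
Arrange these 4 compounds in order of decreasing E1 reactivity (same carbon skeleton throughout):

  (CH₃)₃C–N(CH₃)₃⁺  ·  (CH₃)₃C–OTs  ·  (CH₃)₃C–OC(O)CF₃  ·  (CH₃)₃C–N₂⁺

(CH₃)₃C–N₂⁺ > (CH₃)₃C–OTs > (CH₃)₃C–OC(O)CF₃ > (CH₃)₃C–N(CH₃)₃⁺

The skeletons are identical, so relative rate is governed entirely by leaving-group ability.
A good leaving group is a weak base: the lower the pKₐ of its conjugate acid, the more readily it departs.
(CH₃)₃C–N₂⁺ loses N₂: no meaningful conjugate acid; N₂ departs as an exceptionally stable neutral molecule
(CH₃)₃C–OTs loses OTs⁻: pKₐ(p-CH₃C₆H₄SO₃H (TsOH)) ≈ -2.8
(CH₃)₃C–OC(O)CF₃ loses CF₃COO⁻: pKₐ(CF₃COOH) ≈ 0.2
(CH₃)₃C–N(CH₃)₃⁺ loses NR'₃: pKₐ(R'₃NH⁺) ≈ 10.7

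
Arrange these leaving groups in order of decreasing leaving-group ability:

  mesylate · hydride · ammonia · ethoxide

mesylate > ammonia > ethoxide > hydride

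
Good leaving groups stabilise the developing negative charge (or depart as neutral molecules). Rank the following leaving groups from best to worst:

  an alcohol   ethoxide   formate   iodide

iodide > an alcohol > formate > ethoxide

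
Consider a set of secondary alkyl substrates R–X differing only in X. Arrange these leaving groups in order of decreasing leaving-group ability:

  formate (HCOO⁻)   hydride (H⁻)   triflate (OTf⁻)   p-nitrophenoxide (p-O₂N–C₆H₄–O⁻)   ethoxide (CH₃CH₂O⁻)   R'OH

triflate (OTf⁻) > R'OH > formate (HCOO⁻) > p-nitrophenoxide (p-O₂N–C₆H₄–O⁻) > ethoxide (CH₃CH₂O⁻) > hydride (H⁻)

A good leaving group is a weak base: the lower the pKₐ of its conjugate acid, the more readily it departs.
triflate (OTf⁻): pKₐ(CF₃SO₃H (triflic acid)) ≈ -14 — charge spread over three oxygens and a CF₃ group; the premier leaving group in synthesis
R'OH: pKₐ(R'OH₂⁺) ≈ -2.4 — neutral; leaves from a protonated ether (an oxonium ion, R–O(H)R'⁺)
formate (HCOO⁻): pKₐ(HCOOH) ≈ 3.8
p-nitrophenoxide (p-O₂N–C₆H₄–O⁻): pKₐ(p-nitrophenol) ≈ 7.2 — nitro group delocalises the charge; the classic chromogenic LG
ethoxide (CH₃CH₂O⁻): pKₐ(CH₃CH₂OH) ≈ 16 — strong base; alkoxides do not leave unassisted
hydride (H⁻): pKₐ(H₂) ≈ 36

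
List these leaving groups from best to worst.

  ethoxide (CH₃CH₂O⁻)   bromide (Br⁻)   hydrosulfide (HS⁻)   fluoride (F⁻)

bromide (Br⁻): pKₐ(HBr) ≈ -9
fluoride (F⁻): pKₐ(HF) ≈ 3.2
hydrosulfide (HS⁻): pKₐ(H₂S) ≈ 7
ethoxide (CH₃CH₂O⁻): pKₐ(CH₃CH₂OH) ≈ 16

bromide (Br⁻) > fluoride (F⁻) > hydrosulfide (HS⁻) > ethoxide (CH₃CH₂O⁻)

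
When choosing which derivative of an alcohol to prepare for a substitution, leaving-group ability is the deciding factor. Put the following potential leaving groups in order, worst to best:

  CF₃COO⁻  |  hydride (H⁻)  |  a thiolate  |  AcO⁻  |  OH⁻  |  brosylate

hydride (H⁻) < OH⁻ < a thiolate < AcO⁻ < CF₃COO⁻ < brosylate

brosylate: pKₐ(p-BrC₆H₄SO₃H) ≈ -2.8 — arenesulfonate with a p-bromo substituent
CF₃COO⁻: pKₐ(CF₃COOH) ≈ 0.2
AcO⁻: pKₐ(CH₃COOH) ≈ 4.8 — resonance-stabilised but still a weak base
a thiolate: pKₐ(RSH (a thiol)) ≈ 10.5
OH⁻: pKₐ(H₂O) ≈ 15.7
hydride (H⁻): pKₐ(H₂) ≈ 36
Reversing gives the worst-to-best order requested.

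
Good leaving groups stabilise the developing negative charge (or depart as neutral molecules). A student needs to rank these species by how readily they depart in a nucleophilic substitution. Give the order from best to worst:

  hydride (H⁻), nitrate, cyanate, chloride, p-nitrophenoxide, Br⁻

A good leaving group is a weak base: the lower the pKₐ of its conjugate acid, the more readily it departs.
Br⁻: pKₐ(HBr) ≈ -9 — weak base; good leaving group
chloride: pKₐ(HCl) ≈ -7
nitrate: pKₐ(HNO₃) ≈ -1.3
cyanate: pKₐ(HOCN) ≈ 3.5
p-nitrophenoxide: pKₐ(p-nitrophenol) ≈ 7.2 — nitro group delocalises the charge; the classic chromogenic LG
hydride (H⁻): pKₐ(H₂) ≈ 36 — extremely strong base; leaves only in special hydride-transfer contexts

Br⁻ > chloride > nitrate > cyanate > p-nitrophenoxide > hydride (H⁻)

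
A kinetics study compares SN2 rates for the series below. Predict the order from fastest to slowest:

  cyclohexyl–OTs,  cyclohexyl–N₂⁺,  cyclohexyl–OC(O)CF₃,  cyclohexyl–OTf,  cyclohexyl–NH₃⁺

cyclohexyl–N₂⁺ > cyclohexyl–OTf > cyclohexyl–OTs > cyclohexyl–OC(O)CF₃ > cyclohexyl–NH₃⁺

With the same alkyl group throughout, only the leaving group differentiates the rates.
The more stable X⁻ (or X) is on its own — i.e. the weaker a base it is — the better a leaving group it makes.
cyclohexyl–N₂⁺ loses N₂: no meaningful conjugate acid; N₂ departs as an exceptionally stable neutral molecule
cyclohexyl–OTf loses OTf⁻: pKₐ(CF₃SO₃H (triflic acid)) ≈ -14
cyclohexyl–OTs loses OTs⁻: pKₐ(p-CH₃C₆H₄SO₃H (TsOH)) ≈ -2.8
cyclohexyl–OC(O)CF₃ loses CF₃COO⁻: pKₐ(CF₃COOH) ≈ 0.2
cyclohexyl–NH₃⁺ loses NH₃: pKₐ(NH₄⁺) ≈ 9.2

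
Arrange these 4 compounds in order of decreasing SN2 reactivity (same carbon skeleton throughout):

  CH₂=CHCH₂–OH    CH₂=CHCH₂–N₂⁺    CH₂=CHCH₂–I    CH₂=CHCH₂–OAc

CH₂=CHCH₂–N₂⁺ > CH₂=CHCH₂–I > CH₂=CHCH₂–OAc > CH₂=CHCH₂–OH

The skeletons are identical, so relative rate is governed entirely by leaving-group ability.
Leaving-group ability tracks the stability of the departed species; conjugate-acid pKₐ is the usual yardstick (lower pKₐ → better LG).
CH₂=CHCH₂–N₂⁺ loses N₂: no meaningful conjugate acid; N₂ departs as an exceptionally stable neutral molecule
CH₂=CHCH₂–I loses I⁻: pKₐ(HI) ≈ -10
CH₂=CHCH₂–OAc loses AcO⁻: pKₐ(CH₃COOH) ≈ 4.8
CH₂=CHCH₂–OH loses OH⁻: pKₐ(H₂O) ≈ 15.7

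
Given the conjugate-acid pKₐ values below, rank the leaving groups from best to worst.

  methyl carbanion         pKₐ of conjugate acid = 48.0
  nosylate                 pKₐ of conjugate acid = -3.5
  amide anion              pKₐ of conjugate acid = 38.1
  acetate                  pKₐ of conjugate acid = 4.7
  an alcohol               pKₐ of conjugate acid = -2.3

nosylate > an alcohol > acetate > amide anion > methyl carbanion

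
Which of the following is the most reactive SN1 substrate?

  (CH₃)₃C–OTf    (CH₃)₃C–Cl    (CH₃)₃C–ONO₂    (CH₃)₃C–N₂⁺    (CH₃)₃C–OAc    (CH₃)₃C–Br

The skeletons are identical, so relative rate is governed entirely by leaving-group ability.
Leaving-group ability tracks the stability of the departed species; conjugate-acid pKₐ is the usual yardstick (lower pKₐ → better LG).
(CH₃)₃C–N₂⁺ loses N₂: no meaningful conjugate acid; N₂ departs as an exceptionally stable neutral molecule
(CH₃)₃C–OTf loses OTf⁻: pKₐ(CF₃SO₃H (triflic acid)) ≈ -14
(CH₃)₃C–Br loses Br⁻: pKₐ(HBr) ≈ -9
(CH₃)₃C–Cl loses Cl⁻: pKₐ(HCl) ≈ -7
(CH₃)₃C–ONO₂ loses NO₃⁻: pKₐ(HNO₃) ≈ -1.3
(CH₃)₃C–OAc loses AcO⁻: pKₐ(CH₃COOH) ≈ 4.8

(CH₃)₃C–N₂⁺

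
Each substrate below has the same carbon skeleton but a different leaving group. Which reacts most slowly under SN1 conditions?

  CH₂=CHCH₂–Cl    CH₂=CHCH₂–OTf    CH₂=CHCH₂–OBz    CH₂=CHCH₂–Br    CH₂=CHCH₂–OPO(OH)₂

With the same alkyl group throughout, only the leaving group differentiates the rates.
Rank by basicity of the departing species: weakest base leaves most easily.
CH₂=CHCH₂–OTf loses OTf⁻: pKₐ(CF₃SO₃H (triflic acid)) ≈ -14
CH₂=CHCH₂–Br loses Br⁻: pKₐ(HBr) ≈ -9
CH₂=CHCH₂–Cl loses Cl⁻: pKₐ(HCl) ≈ -7
CH₂=CHCH₂–OPO(OH)₂ loses H₂PO₄⁻: pKₐ(H₃PO₄) ≈ 2.1
CH₂=CHCH₂–OBz loses PhCOO⁻: pKₐ(C₆H₅COOH) ≈ 4.2

CH₂=CHCH₂–OBz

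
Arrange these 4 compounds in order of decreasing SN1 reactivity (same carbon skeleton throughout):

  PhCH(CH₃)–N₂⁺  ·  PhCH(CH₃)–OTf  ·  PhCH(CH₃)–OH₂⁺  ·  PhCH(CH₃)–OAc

PhCH(CH₃)–N₂⁺ > PhCH(CH₃)–OTf > PhCH(CH₃)–OH₂⁺ > PhCH(CH₃)–OAc

Same R in every case — rank the leaving groups.
Leaving-group ability tracks the stability of the departed species; conjugate-acid pKₐ is the usual yardstick (lower pKₐ → better LG).
PhCH(CH₃)–N₂⁺ loses N₂: no meaningful conjugate acid; N₂ departs as an exceptionally stable neutral molecule
PhCH(CH₃)–OTf loses OTf⁻: pKₐ(CF₃SO₃H (triflic acid)) ≈ -14
PhCH(CH₃)–OH₂⁺ loses H₂O: pKₐ(H₃O⁺) ≈ -1.7
PhCH(CH₃)–OAc loses AcO⁻: pKₐ(CH₃COOH) ≈ 4.8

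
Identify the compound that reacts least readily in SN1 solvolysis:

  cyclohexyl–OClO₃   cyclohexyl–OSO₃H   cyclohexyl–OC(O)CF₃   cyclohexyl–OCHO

Identical carbon frameworks mean the comparison reduces to leaving-group quality.
Rank by basicity of the departing species: weakest base leaves most easily.
cyclohexyl–OClO₃ loses ClO₄⁻: pKₐ(HClO₄) ≈ -10
cyclohexyl–OSO₃H loses HSO₄⁻: pKₐ(H₂SO₄) ≈ -3
cyclohexyl–OC(O)CF₃ loses CF₃COO⁻: pKₐ(CF₃COOH) ≈ 0.2
cyclohexyl–OCHO loses HCOO⁻: pKₐ(HCOOH) ≈ 3.8

cyclohexyl–OCHO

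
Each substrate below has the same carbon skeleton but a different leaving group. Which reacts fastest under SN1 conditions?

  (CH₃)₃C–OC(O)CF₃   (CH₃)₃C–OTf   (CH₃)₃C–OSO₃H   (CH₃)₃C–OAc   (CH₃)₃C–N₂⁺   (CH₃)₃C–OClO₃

Identical carbon frameworks mean the comparison reduces to leaving-group quality.
The more stable X⁻ (or X) is on its own — i.e. the weaker a base it is — the better a leaving group it makes.
(CH₃)₃C–N₂⁺ loses N₂: no meaningful conjugate acid; N₂ departs as an exceptionally stable neutral molecule
(CH₃)₃C–OTf loses OTf⁻: pKₐ(CF₃SO₃H (triflic acid)) ≈ -14
(CH₃)₃C–OClO₃ loses ClO₄⁻: pKₐ(HClO₄) ≈ -10
(CH₃)₃C–OSO₃H loses HSO₄⁻: pKₐ(H₂SO₄) ≈ -3
(CH₃)₃C–OC(O)CF₃ loses CF₃COO⁻: pKₐ(CF₃COOH) ≈ 0.2
(CH₃)₃C–OAc loses AcO⁻: pKₐ(CH₃COOH) ≈ 4.8

(CH₃)₃C–N₂⁺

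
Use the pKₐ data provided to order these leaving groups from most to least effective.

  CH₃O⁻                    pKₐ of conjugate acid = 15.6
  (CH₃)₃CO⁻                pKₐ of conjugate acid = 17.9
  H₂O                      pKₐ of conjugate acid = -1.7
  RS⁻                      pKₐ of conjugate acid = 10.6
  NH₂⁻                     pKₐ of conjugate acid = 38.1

Lower conjugate-acid pKₐ ⇒ weaker base ⇒ better leaving group.
Sorting by the given values: H₂O (-1.7), RS⁻ (10.6), CH₃O⁻ (15.6), (CH₃)₃CO⁻ (17.9), NH₂⁻ (38.1).

H₂O > RS⁻ > CH₃O⁻ > (CH₃)₃CO⁻ > NH₂⁻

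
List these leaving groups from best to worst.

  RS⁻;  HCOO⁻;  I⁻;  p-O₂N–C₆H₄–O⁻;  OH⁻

Leaving-group ability tracks the stability of the departed species; conjugate-acid pKₐ is the usual yardstick (lower pKₐ → better LG).
I⁻: pKₐ(HI) ≈ -10
HCOO⁻: pKₐ(HCOOH) ≈ 3.8
p-O₂N–C₆H₄–O⁻: pKₐ(p-nitrophenol) ≈ 7.2
RS⁻: pKₐ(RSH (a thiol)) ≈ 10.5
OH⁻: pKₐ(H₂O) ≈ 15.7

I⁻ > HCOO⁻ > p-O₂N–C₆H₄–O⁻ > RS⁻ > OH⁻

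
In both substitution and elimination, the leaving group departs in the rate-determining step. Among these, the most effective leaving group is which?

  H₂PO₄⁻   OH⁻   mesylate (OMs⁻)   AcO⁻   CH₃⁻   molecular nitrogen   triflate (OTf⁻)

The more stable X⁻ (or X) is on its own — i.e. the weaker a base it is — the better a leaving group it makes.
molecular nitrogen: no meaningful conjugate acid; N₂ departs as an exceptionally stable neutral molecule
triflate (OTf⁻): pKₐ(CF₃SO₃H (triflic acid)) ≈ -14
mesylate (OMs⁻): pKₐ(CH₃SO₃H (MsOH)) ≈ -1.9
H₂PO₄⁻: pKₐ(H₃PO₄) ≈ 2.1
AcO⁻: pKₐ(CH₃COOH) ≈ 4.8
OH⁻: pKₐ(H₂O) ≈ 15.7
CH₃⁻: pKₐ(CH₄) ≈ 48

molecular nitrogen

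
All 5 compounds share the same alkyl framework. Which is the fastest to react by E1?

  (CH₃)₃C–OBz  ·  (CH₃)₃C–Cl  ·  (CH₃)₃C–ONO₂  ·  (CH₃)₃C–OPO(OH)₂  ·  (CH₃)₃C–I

Same R in every case — rank the leaving groups.
Rank by basicity of the departing species: weakest base leaves most easily.
(CH₃)₃C–I loses I⁻: pKₐ(HI) ≈ -10
(CH₃)₃C–Cl loses Cl⁻: pKₐ(HCl) ≈ -7
(CH₃)₃C–ONO₂ loses NO₃⁻: pKₐ(HNO₃) ≈ -1.3
(CH₃)₃C–OPO(OH)₂ loses H₂PO₄⁻: pKₐ(H₃PO₄) ≈ 2.1
(CH₃)₃C–OBz loses PhCOO⁻: pKₐ(C₆H₅COOH) ≈ 4.2

(CH₃)₃C–I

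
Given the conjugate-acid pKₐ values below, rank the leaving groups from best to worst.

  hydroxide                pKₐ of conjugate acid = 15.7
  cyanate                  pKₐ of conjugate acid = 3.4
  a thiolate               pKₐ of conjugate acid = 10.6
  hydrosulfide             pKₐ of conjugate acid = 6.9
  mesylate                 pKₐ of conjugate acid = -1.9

mesylate > cyanate > hydrosulfide > a thiolate > hydroxide

Lower conjugate-acid pKₐ ⇒ weaker base ⇒ better leaving group.
Sorting by the given values: mesylate (-1.9), cyanate (3.4), hydrosulfide (6.9), a thiolate (10.6), hydroxide (15.7).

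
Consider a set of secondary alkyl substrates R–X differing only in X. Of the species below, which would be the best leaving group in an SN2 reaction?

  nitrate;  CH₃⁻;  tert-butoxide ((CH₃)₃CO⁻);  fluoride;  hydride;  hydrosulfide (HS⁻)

Leaving-group ability tracks the stability of the departed species; conjugate-acid pKₐ is the usual yardstick (lower pKₐ → better LG).
nitrate: pKₐ(HNO₃) ≈ -1.3
fluoride: pKₐ(HF) ≈ 3.2
hydrosulfide (HS⁻): pKₐ(H₂S) ≈ 7
tert-butoxide ((CH₃)₃CO⁻): pKₐ(t-BuOH) ≈ 18
hydride: pKₐ(H₂) ≈ 36
CH₃⁻: pKₐ(CH₄) ≈ 48

nitrate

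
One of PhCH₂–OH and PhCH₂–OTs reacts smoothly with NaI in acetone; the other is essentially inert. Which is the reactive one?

From PhCH₂–OH the departing group would be OH⁻ (pKₐ(H₂O) ≈ 15.7). Strong base; essentially never leaves without prior activation.
From PhCH₂–OTs the leaving group is OTs⁻ (pKₐ(p-CH₃C₆H₄SO₃H (TsOH)) ≈ -2.8). Resonance-delocalised arenesulfonate.
(In practice PhCH₂–OTs is made from PhCH₂–OH by treatment with TsCl / pyridine, converting the hydroxyl into a tosylate.)

PhCH₂–OTs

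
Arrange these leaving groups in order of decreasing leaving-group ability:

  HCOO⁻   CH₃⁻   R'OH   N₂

N₂ > R'OH > HCOO⁻ > CH₃⁻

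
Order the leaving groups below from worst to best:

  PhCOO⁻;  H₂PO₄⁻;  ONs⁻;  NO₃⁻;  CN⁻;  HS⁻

CN⁻ < HS⁻ < PhCOO⁻ < H₂PO₄⁻ < NO₃⁻ < ONs⁻

Leaving-group ability tracks the stability of the departed species; conjugate-acid pKₐ is the usual yardstick (lower pKₐ → better LG).
ONs⁻: pKₐ(p-O₂NC₆H₄SO₃H) ≈ -3.5
NO₃⁻: pKₐ(HNO₃) ≈ -1.3
H₂PO₄⁻: pKₐ(H₃PO₄) ≈ 2.1
PhCOO⁻: pKₐ(C₆H₅COOH) ≈ 4.2
HS⁻: pKₐ(H₂S) ≈ 7
CN⁻: pKₐ(HCN) ≈ 9.2
The question asks for worst first, so the sequence is read in increasing leaving-group ability.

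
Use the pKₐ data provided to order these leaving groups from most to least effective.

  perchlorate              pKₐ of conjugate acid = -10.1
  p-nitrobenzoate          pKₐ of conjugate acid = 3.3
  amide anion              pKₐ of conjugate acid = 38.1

perchlorate > p-nitrobenzoate > amide anion

Lower conjugate-acid pKₐ ⇒ weaker base ⇒ better leaving group.
Sorting by the given values: perchlorate (-10.1), p-nitrobenzoate (3.3), amide anion (38.1).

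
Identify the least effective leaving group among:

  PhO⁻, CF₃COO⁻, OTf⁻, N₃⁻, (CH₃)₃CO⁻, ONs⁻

(CH₃)₃CO⁻

OTf⁻: pKₐ(CF₃SO₃H (triflic acid)) ≈ -14
ONs⁻: pKₐ(p-O₂NC₆H₄SO₃H) ≈ -3.5
CF₃COO⁻: pKₐ(CF₃COOH) ≈ 0.2
N₃⁻: pKₐ(HN₃) ≈ 4.7
PhO⁻: pKₐ(C₆H₅OH (phenol)) ≈ 10
(CH₃)₃CO⁻: pKₐ(t-BuOH) ≈ 18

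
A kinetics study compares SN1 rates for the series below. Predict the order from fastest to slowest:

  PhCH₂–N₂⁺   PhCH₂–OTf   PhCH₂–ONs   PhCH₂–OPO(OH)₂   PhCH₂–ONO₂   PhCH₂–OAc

PhCH₂–N₂⁺ > PhCH₂–OTf > PhCH₂–ONs > PhCH₂–ONO₂ > PhCH₂–OPO(OH)₂ > PhCH₂–OAc

Same R in every case — rank the leaving groups.
A good leaving group is a weak base: the lower the pKₐ of its conjugate acid, the more readily it departs.
PhCH₂–N₂⁺ loses N₂: no meaningful conjugate acid; N₂ departs as an exceptionally stable neutral molecule
PhCH₂–OTf loses OTf⁻: pKₐ(CF₃SO₃H (triflic acid)) ≈ -14
PhCH₂–ONs loses ONs⁻: pKₐ(p-O₂NC₆H₄SO₃H) ≈ -3.5
PhCH₂–ONO₂ loses NO₃⁻: pKₐ(HNO₃) ≈ -1.3
PhCH₂–OPO(OH)₂ loses H₂PO₄⁻: pKₐ(H₃PO₄) ≈ 2.1
PhCH₂–OAc loses AcO⁻: pKₐ(CH₃COOH) ≈ 4.8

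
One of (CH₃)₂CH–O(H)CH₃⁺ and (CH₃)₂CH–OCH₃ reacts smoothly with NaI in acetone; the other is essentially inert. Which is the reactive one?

From (CH₃)₂CH–OCH₃ the departing group would be CH₃O⁻ (pKₐ(CH₃OH) ≈ 15.5). Strong base; alkoxides do not leave unassisted.
From (CH₃)₂CH–O(H)CH₃⁺ the leaving group is R'OH (pKₐ(R'OH₂⁺) ≈ -2.4). Neutral; leaves from a protonated ether (an oxonium ion, R–O(H)R'⁺).
(In practice (CH₃)₂CH–O(H)CH₃⁺ is made from (CH₃)₂CH–OCH₃ by protonation with concentrated HI, allowing neutral methanol, rather than methoxide, to depart.)

(CH₃)₂CH–O(H)CH₃⁺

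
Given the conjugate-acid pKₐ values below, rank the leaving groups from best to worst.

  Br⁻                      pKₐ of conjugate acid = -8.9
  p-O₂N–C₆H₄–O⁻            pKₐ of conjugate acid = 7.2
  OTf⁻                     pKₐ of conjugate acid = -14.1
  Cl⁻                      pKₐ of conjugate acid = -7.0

OTf⁻ > Br⁻ > Cl⁻ > p-O₂N–C₆H₄–O⁻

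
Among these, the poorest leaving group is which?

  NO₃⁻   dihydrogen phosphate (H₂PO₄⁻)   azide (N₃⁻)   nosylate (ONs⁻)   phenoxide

Leaving-group ability tracks the stability of the departed species; conjugate-acid pKₐ is the usual yardstick (lower pKₐ → better LG).
nosylate (ONs⁻): pKₐ(p-O₂NC₆H₄SO₃H) ≈ -3.5
NO₃⁻: pKₐ(HNO₃) ≈ -1.3
dihydrogen phosphate (H₂PO₄⁻): pKₐ(H₃PO₄) ≈ 2.1
azide (N₃⁻): pKₐ(HN₃) ≈ 4.7
phenoxide: pKₐ(C₆H₅OH (phenol)) ≈ 10

phenoxide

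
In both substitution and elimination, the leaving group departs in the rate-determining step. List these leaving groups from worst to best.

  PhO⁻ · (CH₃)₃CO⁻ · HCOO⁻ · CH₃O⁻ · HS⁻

(CH₃)₃CO⁻ < CH₃O⁻ < PhO⁻ < HS⁻ < HCOO⁻

Rank by basicity of the departing species: weakest base leaves most easily.
HCOO⁻: pKₐ(HCOOH) ≈ 3.8
HS⁻: pKₐ(H₂S) ≈ 7
PhO⁻: pKₐ(C₆H₅OH (phenol)) ≈ 10
CH₃O⁻: pKₐ(CH₃OH) ≈ 15.5
(CH₃)₃CO⁻: pKₐ(t-BuOH) ≈ 18
Listed from poorest to best leaving group as asked.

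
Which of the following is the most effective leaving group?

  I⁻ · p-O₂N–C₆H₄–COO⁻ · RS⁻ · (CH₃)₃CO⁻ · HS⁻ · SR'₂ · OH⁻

I⁻: pKₐ(HI) ≈ -10
SR'₂: pKₐ(R'₂SH⁺) ≈ -7
p-O₂N–C₆H₄–COO⁻: pKₐ(p-nitrobenzoic acid) ≈ 3.4
HS⁻: pKₐ(H₂S) ≈ 7
RS⁻: pKₐ(RSH (a thiol)) ≈ 10.5
OH⁻: pKₐ(H₂O) ≈ 15.7
(CH₃)₃CO⁻: pKₐ(t-BuOH) ≈ 18

I⁻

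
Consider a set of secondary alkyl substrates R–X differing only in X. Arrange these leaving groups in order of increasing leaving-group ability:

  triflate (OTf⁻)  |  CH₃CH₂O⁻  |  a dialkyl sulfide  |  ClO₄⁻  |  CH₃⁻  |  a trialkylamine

The more stable X⁻ (or X) is on its own — i.e. the weaker a base it is — the better a leaving group it makes.
triflate (OTf⁻): pKₐ(CF₃SO₃H (triflic acid)) ≈ -14
ClO₄⁻: pKₐ(HClO₄) ≈ -10
a dialkyl sulfide: pKₐ(R'₂SH⁺) ≈ -7
a trialkylamine: pKₐ(R'₃NH⁺) ≈ 10.7
CH₃CH₂O⁻: pKₐ(CH₃CH₂OH) ≈ 16
CH₃⁻: pKₐ(CH₄) ≈ 48
Listed from poorest to best leaving group as asked.

CH₃⁻ < CH₃CH₂O⁻ < a trialkylamine < a dialkyl sulfide < ClO₄⁻ < triflate (OTf⁻)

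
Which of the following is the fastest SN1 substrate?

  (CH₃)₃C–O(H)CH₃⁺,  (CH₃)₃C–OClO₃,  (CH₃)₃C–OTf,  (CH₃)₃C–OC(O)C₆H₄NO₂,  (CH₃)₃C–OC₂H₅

(CH₃)₃C–OTf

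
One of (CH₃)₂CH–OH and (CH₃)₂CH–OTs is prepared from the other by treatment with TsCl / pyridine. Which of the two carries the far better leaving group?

From (CH₃)₂CH–OH the departing group would be OH⁻ (pKₐ(H₂O) ≈ 15.7). Strong base; essentially never leaves without prior activation.
From (CH₃)₂CH–OTs the leaving group is OTs⁻ (pKₐ(p-CH₃C₆H₄SO₃H (TsOH)) ≈ -2.8). Resonance-delocalised arenesulfonate.
Treatment with TsCl / pyridine works by converting the hydroxyl into a tosylate, making (CH₃)₂CH–OTs enormously more reactive.

(CH₃)₂CH–OTs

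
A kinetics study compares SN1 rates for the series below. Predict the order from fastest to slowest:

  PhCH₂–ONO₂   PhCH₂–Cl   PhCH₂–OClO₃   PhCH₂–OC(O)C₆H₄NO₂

PhCH₂–OClO₃ > PhCH₂–Cl > PhCH₂–ONO₂ > PhCH₂–OC(O)C₆H₄NO₂

With the same alkyl group throughout, only the leaving group differentiates the rates.
Leaving-group ability tracks the stability of the departed species; conjugate-acid pKₐ is the usual yardstick (lower pKₐ → better LG).
PhCH₂–OClO₃ loses ClO₄⁻: pKₐ(HClO₄) ≈ -10
PhCH₂–Cl loses Cl⁻: pKₐ(HCl) ≈ -7
PhCH₂–ONO₂ loses NO₃⁻: pKₐ(HNO₃) ≈ -1.3
PhCH₂–OC(O)C₆H₄NO₂ loses p-O₂N–C₆H₄–COO⁻: pKₐ(p-nitrobenzoic acid) ≈ 3.4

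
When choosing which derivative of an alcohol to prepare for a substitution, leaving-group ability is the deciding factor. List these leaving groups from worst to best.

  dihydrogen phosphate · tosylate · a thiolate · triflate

Leaving-group ability tracks the stability of the departed species; conjugate-acid pKₐ is the usual yardstick (lower pKₐ → better LG).
triflate: pKₐ(CF₃SO₃H (triflic acid)) ≈ -14 — charge spread over three oxygens and a CF₃ group; the premier leaving group in synthesis
tosylate: pKₐ(p-CH₃C₆H₄SO₃H (TsOH)) ≈ -2.8 — resonance-delocalised arenesulfonate
dihydrogen phosphate: pKₐ(H₃PO₄) ≈ 2.1 — moderate base; biological leaving group after further activation
a thiolate: pKₐ(RSH (a thiol)) ≈ 10.5 — moderately basic; rarely leaves without activation
The question asks for worst first, so the sequence is read in increasing leaving-group ability.

a thiolate < dihydrogen phosphate < tosylate < triflate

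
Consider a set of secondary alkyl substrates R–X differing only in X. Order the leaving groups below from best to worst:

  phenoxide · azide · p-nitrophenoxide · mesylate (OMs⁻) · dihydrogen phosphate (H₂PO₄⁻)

mesylate (OMs⁻) > dihydrogen phosphate (H₂PO₄⁻) > azide > p-nitrophenoxide > phenoxide

A good leaving group is a weak base: the lower the pKₐ of its conjugate acid, the more readily it departs.
mesylate (OMs⁻): pKₐ(CH₃SO₃H (MsOH)) ≈ -1.9 — resonance-delocalised alkanesulfonate
dihydrogen phosphate (H₂PO₄⁻): pKₐ(H₃PO₄) ≈ 2.1
azide: pKₐ(HN₃) ≈ 4.7 — linear, resonance-stabilised
p-nitrophenoxide: pKₐ(p-nitrophenol) ≈ 7.2
phenoxide: pKₐ(C₆H₅OH (phenol)) ≈ 10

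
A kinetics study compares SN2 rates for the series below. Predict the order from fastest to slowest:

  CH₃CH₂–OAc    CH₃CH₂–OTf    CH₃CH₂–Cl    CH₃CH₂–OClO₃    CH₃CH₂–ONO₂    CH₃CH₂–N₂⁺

CH₃CH₂–N₂⁺ > CH₃CH₂–OTf > CH₃CH₂–OClO₃ > CH₃CH₂–Cl > CH₃CH₂–ONO₂ > CH₃CH₂–OAc

The skeletons are identical, so relative rate is governed entirely by leaving-group ability.
Rank by basicity of the departing species: weakest base leaves most easily.
CH₃CH₂–N₂⁺ loses N₂: no meaningful conjugate acid; N₂ departs as an exceptionally stable neutral molecule
CH₃CH₂–OTf loses OTf⁻: pKₐ(CF₃SO₃H (triflic acid)) ≈ -14
CH₃CH₂–OClO₃ loses ClO₄⁻: pKₐ(HClO₄) ≈ -10
CH₃CH₂–Cl loses Cl⁻: pKₐ(HCl) ≈ -7
CH₃CH₂–ONO₂ loses NO₃⁻: pKₐ(HNO₃) ≈ -1.3
CH₃CH₂–OAc loses AcO⁻: pKₐ(CH₃COOH) ≈ 4.8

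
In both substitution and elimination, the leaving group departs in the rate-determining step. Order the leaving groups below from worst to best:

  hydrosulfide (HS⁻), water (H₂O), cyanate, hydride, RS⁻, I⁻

hydride < RS⁻ < hydrosulfide (HS⁻) < cyanate < water (H₂O) < I⁻

The more stable X⁻ (or X) is on its own — i.e. the weaker a base it is — the better a leaving group it makes.
I⁻: pKₐ(HI) ≈ -10
water (H₂O): pKₐ(H₃O⁺) ≈ -1.7 — neutral; leaves from a protonated alcohol (R–OH₂⁺)
cyanate: pKₐ(HOCN) ≈ 3.5
hydrosulfide (HS⁻): pKₐ(H₂S) ≈ 7
RS⁻: pKₐ(RSH (a thiol)) ≈ 10.5
hydride: pKₐ(H₂) ≈ 36 — extremely strong base; leaves only in special hydride-transfer contexts
Listed from poorest to best leaving group as asked.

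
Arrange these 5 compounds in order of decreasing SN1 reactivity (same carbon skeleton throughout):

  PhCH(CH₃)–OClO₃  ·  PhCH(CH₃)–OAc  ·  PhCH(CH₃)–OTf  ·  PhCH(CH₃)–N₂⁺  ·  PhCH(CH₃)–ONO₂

The skeletons are identical, so relative rate is governed entirely by leaving-group ability.
Rank by basicity of the departing species: weakest base leaves most easily.
PhCH(CH₃)–N₂⁺ loses N₂: no meaningful conjugate acid; N₂ departs as an exceptionally stable neutral molecule
PhCH(CH₃)–OTf loses OTf⁻: pKₐ(CF₃SO₃H (triflic acid)) ≈ -14
PhCH(CH₃)–OClO₃ loses ClO₄⁻: pKₐ(HClO₄) ≈ -10
PhCH(CH₃)–ONO₂ loses NO₃⁻: pKₐ(HNO₃) ≈ -1.3
PhCH(CH₃)–OAc loses AcO⁻: pKₐ(CH₃COOH) ≈ 4.8

PhCH(CH₃)–N₂⁺ > PhCH(CH₃)–OTf > PhCH(CH₃)–OClO₃ > PhCH(CH₃)–ONO₂ > PhCH(CH₃)–OAc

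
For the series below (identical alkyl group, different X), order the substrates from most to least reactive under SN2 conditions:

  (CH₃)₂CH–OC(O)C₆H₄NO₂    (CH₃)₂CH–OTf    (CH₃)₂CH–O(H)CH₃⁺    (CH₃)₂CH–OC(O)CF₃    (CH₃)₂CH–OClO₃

Identical carbon frameworks mean the comparison reduces to leaving-group quality.
The more stable X⁻ (or X) is on its own — i.e. the weaker a base it is — the better a leaving group it makes.
(CH₃)₂CH–OTf loses OTf⁻: pKₐ(CF₃SO₃H (triflic acid)) ≈ -14
(CH₃)₂CH–OClO₃ loses ClO₄⁻: pKₐ(HClO₄) ≈ -10
(CH₃)₂CH–O(H)CH₃⁺ loses R'OH: pKₐ(R'OH₂⁺) ≈ -2.4
(CH₃)₂CH–OC(O)CF₃ loses CF₃COO⁻: pKₐ(CF₃COOH) ≈ 0.2
(CH₃)₂CH–OC(O)C₆H₄NO₂ loses p-O₂N–C₆H₄–COO⁻: pKₐ(p-nitrobenzoic acid) ≈ 3.4

(CH₃)₂CH–OTf > (CH₃)₂CH–OClO₃ > (CH₃)₂CH–O(H)CH₃⁺ > (CH₃)₂CH–OC(O)CF₃ > (CH₃)₂CH–OC(O)C₆H₄NO₂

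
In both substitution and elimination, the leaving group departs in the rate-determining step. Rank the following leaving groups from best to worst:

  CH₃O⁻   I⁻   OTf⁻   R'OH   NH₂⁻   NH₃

OTf⁻ > I⁻ > R'OH > NH₃ > CH₃O⁻ > NH₂⁻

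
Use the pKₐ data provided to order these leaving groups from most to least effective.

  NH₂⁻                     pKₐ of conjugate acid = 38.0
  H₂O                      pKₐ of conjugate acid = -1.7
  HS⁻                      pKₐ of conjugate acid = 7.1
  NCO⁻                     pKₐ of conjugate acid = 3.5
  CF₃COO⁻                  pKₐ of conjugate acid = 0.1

Lower conjugate-acid pKₐ ⇒ weaker base ⇒ better leaving group.
Sorting by the given values: H₂O (-1.7), CF₃COO⁻ (0.1), NCO⁻ (3.5), HS⁻ (7.1), NH₂⁻ (38.0).

H₂O > CF₃COO⁻ > NCO⁻ > HS⁻ > NH₂⁻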